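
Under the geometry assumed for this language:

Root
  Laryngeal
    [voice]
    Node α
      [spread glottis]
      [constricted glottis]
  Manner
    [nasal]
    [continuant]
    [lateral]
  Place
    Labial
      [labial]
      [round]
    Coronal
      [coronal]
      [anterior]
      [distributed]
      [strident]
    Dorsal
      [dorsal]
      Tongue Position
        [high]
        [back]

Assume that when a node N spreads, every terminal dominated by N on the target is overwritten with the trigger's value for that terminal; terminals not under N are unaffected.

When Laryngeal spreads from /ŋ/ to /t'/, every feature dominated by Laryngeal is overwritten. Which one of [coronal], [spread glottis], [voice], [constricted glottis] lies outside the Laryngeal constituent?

The terminals dominated by Laryngeal are [voice], [spread glottis], [constricted glottis].
Of the listed options, [voice], [spread glottis], [constricted glottis] are among these and would be overwritten by spreading Laryngeal.
[coronal] is not within the Laryngeal subtree (it hangs from Coronal), so /t'/'s [coronal] value survives.

[coronal]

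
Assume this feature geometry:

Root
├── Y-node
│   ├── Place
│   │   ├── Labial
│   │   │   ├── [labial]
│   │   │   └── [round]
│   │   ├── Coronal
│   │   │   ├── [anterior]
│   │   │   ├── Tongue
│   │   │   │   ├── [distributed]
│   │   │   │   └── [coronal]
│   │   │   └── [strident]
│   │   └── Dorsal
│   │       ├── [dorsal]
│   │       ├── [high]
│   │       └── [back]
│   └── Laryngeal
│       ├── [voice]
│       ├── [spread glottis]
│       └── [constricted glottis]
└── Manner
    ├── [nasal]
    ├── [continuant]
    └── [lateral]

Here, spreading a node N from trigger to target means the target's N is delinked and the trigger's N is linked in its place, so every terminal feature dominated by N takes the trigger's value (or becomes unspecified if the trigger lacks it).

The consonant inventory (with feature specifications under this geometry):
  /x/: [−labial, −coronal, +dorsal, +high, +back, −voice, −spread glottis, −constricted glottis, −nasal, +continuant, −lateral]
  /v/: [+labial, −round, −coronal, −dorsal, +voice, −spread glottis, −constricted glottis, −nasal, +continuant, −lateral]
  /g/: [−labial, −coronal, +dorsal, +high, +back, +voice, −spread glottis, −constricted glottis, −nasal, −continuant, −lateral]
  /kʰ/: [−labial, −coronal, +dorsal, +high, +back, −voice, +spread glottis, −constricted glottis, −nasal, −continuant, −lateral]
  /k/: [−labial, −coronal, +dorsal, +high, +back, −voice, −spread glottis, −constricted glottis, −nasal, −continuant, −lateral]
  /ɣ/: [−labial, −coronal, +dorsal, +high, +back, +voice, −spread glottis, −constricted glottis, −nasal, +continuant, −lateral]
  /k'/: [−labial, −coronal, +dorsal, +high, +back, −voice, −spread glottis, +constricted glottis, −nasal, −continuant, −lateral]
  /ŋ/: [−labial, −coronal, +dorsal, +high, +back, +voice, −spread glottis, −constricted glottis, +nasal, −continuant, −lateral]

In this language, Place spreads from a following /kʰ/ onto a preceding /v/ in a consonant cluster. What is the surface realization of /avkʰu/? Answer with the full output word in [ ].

[aɣkʰu]

Terminals under Place in this geometry: [labial], [round], [anterior], [distributed], [coronal], [strident], [dorsal], [high], [back].
Spreading Place from /kʰ/ onto /v/ replaces those values with /kʰ/'s: [−labial], [−coronal], [+dorsal], [+high], [+back]. Features outside Place ([voice], [spread glottis], [constricted glottis], …) stay as in /v/.
Among the inventory, only /ɣ/ has exactly this specification, giving the surface form [aɣkʰu].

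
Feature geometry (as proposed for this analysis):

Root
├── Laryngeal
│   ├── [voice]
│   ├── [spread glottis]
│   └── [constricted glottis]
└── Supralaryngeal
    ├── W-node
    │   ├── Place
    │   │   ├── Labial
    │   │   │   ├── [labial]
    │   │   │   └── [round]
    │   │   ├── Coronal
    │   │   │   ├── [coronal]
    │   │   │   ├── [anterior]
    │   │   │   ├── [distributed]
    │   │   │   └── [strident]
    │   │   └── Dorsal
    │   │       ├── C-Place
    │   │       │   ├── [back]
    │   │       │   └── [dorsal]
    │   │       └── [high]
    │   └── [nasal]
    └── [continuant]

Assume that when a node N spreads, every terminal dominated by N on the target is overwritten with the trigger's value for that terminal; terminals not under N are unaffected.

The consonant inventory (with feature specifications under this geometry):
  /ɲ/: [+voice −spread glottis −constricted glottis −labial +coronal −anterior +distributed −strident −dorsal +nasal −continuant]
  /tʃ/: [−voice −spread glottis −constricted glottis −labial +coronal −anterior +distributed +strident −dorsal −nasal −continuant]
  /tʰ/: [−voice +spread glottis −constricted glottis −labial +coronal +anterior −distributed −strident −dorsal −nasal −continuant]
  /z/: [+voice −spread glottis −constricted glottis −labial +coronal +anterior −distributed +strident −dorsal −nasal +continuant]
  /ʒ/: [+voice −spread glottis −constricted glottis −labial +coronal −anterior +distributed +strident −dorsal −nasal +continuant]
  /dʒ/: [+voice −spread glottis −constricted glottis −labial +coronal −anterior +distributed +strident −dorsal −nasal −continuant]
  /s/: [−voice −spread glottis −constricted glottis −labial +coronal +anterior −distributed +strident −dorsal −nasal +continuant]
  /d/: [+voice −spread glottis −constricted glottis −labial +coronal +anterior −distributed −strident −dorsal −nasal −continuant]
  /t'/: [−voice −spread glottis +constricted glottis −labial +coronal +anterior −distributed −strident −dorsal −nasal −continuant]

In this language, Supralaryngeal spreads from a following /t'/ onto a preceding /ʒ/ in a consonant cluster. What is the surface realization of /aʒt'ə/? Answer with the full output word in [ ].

[adt'ə]

The Supralaryngeal node dominates the terminals [labial], [round], [coronal], [anterior], [distributed], [strident], [back], [dorsal], [high], [nasal], [continuant].
The target acquires /t'/'s values for everything under Supralaryngeal — [−labial], [+coronal], [+anterior], [−distributed], [−strident], [−dorsal], [−nasal], [−continuant] — while keeping its own [voice], [spread glottis], [constricted glottis].
This feature bundle is that of [d], so /aʒt'ə/ surfaces as [adt'ə].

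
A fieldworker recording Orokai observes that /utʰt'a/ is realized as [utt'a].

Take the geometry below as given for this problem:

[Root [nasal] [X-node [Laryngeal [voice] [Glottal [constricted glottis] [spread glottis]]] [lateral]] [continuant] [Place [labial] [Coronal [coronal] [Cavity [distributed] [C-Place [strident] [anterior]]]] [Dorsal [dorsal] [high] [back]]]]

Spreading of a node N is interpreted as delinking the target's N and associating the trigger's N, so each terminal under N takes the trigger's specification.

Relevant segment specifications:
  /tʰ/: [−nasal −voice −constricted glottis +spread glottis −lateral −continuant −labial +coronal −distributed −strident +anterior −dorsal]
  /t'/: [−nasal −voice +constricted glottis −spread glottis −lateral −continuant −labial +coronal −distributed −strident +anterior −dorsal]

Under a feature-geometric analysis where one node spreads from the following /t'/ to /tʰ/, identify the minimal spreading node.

[spread glottis]

The alternation /tʰ/ → [t] changes [spread glottis] and nothing else.
With a single altered terminal, the smallest constituent that could spread is that terminal — [spread glottis].
Had Glottal or a higher node spread, [constricted glottis] would have taken /t'/'s value; it stays as in /tʰ/, confirming the spreading constituent is exactly [spread glottis].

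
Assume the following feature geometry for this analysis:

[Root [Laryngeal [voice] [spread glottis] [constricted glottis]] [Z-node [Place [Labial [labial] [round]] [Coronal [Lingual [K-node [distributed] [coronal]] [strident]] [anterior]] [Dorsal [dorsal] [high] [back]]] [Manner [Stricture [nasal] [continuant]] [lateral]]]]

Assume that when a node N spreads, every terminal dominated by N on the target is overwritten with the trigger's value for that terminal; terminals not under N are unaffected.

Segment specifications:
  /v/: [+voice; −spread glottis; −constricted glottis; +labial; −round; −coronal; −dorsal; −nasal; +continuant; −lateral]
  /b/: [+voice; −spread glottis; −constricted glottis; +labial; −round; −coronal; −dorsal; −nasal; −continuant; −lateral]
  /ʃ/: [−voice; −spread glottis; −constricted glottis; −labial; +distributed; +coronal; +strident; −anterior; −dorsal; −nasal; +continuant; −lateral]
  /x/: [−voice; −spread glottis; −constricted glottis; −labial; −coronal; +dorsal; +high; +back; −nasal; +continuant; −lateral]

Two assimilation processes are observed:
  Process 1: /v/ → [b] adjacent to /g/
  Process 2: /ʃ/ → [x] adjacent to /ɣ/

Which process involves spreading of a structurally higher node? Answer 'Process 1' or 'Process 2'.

Process 2

In Process 1, [continuant] changes, so the minimal spreading node is [continuant] at depth 4.
Process 2 alters [coronal], [anterior], [distributed], [strident], [dorsal], [high], [back]; the lowest common ancestor is Place (depth 2 from Root).
Place is closer to Root than [continuant], so Process 2 spreads the higher node.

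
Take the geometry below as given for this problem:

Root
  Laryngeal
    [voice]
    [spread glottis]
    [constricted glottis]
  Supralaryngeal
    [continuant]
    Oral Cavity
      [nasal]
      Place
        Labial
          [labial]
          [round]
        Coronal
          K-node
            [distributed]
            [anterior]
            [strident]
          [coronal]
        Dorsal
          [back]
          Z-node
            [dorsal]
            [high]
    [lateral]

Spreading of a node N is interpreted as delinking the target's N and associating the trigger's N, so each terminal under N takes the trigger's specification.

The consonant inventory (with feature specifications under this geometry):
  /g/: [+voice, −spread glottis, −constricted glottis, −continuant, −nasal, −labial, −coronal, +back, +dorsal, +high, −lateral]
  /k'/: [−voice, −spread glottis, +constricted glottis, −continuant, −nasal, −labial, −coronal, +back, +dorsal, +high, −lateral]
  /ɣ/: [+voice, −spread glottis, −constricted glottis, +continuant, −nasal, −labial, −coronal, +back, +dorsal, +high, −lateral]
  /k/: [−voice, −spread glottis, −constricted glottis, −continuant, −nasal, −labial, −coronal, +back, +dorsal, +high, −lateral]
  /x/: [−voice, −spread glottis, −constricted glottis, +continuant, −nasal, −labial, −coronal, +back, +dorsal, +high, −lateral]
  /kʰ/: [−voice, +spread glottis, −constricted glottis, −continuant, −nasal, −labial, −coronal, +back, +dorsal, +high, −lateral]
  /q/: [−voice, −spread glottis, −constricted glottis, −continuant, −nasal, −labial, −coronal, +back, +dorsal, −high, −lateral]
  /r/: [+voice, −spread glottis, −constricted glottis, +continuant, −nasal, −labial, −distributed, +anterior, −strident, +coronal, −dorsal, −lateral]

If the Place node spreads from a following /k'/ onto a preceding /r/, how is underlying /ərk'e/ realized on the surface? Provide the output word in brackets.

[əɣk'e]

The Place node dominates the terminals [labial], [round], [distributed], [anterior], [strident], [coronal], [back], [dorsal], [high].
After delinking /r/'s Place and linking /k'/'s, the affected terminals become [−labial], [−coronal], [+back], [+dorsal], [+high]; [voice], [spread glottis], [constricted glottis], … (outside Place) are retained from /r/.
This feature bundle is that of [ɣ], so /ərk'e/ surfaces as [əɣk'e].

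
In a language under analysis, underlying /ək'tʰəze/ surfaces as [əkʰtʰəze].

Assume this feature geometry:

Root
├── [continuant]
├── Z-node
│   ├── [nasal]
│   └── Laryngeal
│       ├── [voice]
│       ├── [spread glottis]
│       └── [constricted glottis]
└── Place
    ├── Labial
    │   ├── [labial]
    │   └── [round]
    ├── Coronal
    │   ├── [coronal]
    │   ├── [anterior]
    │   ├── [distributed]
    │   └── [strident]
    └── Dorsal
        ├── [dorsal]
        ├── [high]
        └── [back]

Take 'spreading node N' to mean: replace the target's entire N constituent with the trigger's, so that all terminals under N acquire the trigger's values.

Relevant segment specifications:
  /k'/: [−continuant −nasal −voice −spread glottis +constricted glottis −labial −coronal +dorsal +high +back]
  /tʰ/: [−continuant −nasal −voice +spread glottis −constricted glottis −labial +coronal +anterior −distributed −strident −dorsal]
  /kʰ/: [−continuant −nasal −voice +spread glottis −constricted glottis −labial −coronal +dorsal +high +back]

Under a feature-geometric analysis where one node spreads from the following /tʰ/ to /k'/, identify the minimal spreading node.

Comparing /k'/ with its surface form [kʰ], the features that change are [spread glottis], [constricted glottis].
The smallest constituent containing every changed terminal is Laryngeal — each of its daughters lacks at least one of the affected features.
Spreading Laryngeal from /tʰ/ overwrites each of those terminals with /tʰ/'s values, yielding exactly [kʰ].
Features on which the two segments disagree outside Laryngeal, such as [dorsal], [coronal], are unchanged — nothing dominating them spread, and Laryngeal is the minimal sufficient constituent.

Laryngeal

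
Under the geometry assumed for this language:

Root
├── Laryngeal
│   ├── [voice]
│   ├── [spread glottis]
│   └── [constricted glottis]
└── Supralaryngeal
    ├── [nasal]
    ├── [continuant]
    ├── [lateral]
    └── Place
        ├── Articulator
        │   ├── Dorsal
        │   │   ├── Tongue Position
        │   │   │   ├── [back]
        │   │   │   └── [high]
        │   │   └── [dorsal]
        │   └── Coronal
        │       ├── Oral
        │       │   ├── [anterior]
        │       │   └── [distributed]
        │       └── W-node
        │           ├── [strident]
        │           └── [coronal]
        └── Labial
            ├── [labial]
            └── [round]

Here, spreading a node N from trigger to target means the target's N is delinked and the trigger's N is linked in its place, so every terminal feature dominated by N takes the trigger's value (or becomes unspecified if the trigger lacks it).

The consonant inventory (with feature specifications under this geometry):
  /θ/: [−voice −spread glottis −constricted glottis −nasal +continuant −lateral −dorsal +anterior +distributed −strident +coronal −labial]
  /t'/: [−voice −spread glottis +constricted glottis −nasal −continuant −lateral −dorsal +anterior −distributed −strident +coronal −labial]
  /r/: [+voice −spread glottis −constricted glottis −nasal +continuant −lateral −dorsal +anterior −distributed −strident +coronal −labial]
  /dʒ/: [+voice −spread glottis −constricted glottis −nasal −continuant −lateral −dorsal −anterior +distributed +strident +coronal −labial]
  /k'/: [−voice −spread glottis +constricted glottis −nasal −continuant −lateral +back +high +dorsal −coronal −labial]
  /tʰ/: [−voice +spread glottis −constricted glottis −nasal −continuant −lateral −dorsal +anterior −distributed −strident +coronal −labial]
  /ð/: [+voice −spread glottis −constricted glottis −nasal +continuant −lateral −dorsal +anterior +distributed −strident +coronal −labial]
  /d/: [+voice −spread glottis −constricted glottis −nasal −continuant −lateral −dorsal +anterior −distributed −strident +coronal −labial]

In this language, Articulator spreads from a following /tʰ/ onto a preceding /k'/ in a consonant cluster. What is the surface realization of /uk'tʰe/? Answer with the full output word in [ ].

[ut'tʰe]

Articulator immediately or transitively dominates [back], [high], [dorsal], [anterior], [distributed], [strident], [coronal].
After delinking /k'/'s Articulator and linking /tʰ/'s, the affected terminals become [−dorsal], [+anterior], [−distributed], [−strident], [+coronal]; [voice], [spread glottis], [constricted glottis], … (outside Articulator) are retained from /k'/.
Among the inventory, only /t'/ has exactly this specification, giving the surface form [ut'tʰe].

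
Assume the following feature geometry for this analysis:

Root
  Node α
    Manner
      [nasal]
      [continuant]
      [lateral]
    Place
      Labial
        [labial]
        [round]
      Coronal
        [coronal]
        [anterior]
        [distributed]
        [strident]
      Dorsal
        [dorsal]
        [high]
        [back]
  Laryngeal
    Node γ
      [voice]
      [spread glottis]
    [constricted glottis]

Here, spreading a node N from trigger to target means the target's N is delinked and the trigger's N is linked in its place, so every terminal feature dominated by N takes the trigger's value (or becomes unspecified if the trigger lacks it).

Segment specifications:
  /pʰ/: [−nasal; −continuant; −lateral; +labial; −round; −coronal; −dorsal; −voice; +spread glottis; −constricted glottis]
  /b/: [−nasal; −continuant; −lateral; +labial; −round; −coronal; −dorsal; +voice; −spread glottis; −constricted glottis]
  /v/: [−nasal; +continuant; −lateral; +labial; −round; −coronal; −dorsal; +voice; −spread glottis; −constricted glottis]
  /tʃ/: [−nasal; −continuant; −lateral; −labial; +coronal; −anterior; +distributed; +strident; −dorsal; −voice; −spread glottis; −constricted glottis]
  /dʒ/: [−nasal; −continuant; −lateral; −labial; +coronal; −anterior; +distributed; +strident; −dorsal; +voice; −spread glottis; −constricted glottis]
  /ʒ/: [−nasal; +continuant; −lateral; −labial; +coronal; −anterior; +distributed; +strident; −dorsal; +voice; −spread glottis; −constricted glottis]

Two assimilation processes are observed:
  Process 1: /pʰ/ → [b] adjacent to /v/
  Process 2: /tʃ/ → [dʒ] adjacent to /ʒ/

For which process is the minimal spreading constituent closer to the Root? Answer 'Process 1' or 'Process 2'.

Process 1

In Process 1, [voice], [spread glottis] change, so the minimal spreading node is Node γ at depth 2.
Process 2: the feature that changes is [voice]; the minimal node is [voice] (depth 3).
Depth 2 < depth 3; Process 1 involves the structurally higher constituent Node γ.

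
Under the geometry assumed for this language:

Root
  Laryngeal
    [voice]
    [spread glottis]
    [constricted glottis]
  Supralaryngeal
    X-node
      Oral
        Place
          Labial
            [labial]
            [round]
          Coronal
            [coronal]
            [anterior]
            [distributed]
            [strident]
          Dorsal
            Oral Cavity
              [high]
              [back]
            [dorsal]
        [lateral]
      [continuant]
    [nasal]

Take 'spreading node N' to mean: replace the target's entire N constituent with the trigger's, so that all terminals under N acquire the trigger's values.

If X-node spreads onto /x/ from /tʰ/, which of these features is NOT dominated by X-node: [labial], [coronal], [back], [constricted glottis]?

[constricted glottis]

Under this geometry, X-node contains [labial], [round], [coronal], [anterior], [distributed], [strident], [high], [back], [dorsal], [lateral], [continuant].
Spreading X-node replaces [back], [labial], [coronal] with the trigger's values, since each sits inside the X-node constituent.
[constricted glottis] attaches under Laryngeal, not under X-node, so /x/ retains its own value for [constricted glottis].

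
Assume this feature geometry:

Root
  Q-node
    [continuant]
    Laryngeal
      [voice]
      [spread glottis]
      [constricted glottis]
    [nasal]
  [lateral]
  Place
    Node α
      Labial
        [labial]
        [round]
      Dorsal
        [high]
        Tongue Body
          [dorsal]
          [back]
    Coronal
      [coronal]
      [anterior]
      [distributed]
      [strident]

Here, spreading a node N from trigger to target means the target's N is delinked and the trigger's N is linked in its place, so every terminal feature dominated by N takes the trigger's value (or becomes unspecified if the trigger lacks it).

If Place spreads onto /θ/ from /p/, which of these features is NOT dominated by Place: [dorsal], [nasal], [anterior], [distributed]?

[nasal]

The terminals dominated by Place are [labial], [round], [high], [dorsal], [back], [coronal], [anterior], [distributed], [strident].
Spreading Place replaces [dorsal], [anterior], [distributed] with the trigger's values, since each sits inside the Place constituent.
[nasal] attaches under Q-node, not under Place, so /θ/ retains its own value for [nasal].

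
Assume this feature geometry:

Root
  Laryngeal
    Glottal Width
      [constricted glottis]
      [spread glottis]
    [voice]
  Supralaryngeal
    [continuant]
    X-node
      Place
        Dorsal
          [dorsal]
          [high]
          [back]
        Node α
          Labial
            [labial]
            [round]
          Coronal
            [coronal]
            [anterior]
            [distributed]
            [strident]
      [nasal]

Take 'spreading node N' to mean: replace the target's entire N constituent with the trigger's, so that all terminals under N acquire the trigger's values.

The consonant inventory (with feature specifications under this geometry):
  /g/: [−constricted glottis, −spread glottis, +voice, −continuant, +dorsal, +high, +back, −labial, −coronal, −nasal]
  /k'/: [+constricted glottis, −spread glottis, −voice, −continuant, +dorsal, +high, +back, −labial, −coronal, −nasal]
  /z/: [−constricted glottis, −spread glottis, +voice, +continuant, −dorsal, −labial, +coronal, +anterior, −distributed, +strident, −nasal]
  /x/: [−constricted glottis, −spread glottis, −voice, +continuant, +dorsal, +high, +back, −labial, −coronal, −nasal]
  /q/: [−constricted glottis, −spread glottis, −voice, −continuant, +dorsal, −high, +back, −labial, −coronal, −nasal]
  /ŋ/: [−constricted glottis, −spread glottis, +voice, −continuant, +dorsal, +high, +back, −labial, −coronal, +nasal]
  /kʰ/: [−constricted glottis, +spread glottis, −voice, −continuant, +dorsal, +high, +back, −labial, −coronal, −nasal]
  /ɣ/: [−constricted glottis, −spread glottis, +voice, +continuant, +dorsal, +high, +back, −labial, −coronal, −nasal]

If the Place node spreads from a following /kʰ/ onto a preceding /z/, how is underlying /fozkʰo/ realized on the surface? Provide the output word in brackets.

[foɣkʰo]

Terminals under Place in this geometry: [dorsal], [high], [back], [labial], [round], [coronal], [anterior], [distributed], [strident].
The target acquires /kʰ/'s values for everything under Place — [+dorsal], [+high], [+back], [−labial], [−coronal] — while keeping its own [constricted glottis], [spread glottis], [voice], ….
The resulting bundle matches /ɣ/ in the inventory; substituting it for /z/ gives [foɣkʰo].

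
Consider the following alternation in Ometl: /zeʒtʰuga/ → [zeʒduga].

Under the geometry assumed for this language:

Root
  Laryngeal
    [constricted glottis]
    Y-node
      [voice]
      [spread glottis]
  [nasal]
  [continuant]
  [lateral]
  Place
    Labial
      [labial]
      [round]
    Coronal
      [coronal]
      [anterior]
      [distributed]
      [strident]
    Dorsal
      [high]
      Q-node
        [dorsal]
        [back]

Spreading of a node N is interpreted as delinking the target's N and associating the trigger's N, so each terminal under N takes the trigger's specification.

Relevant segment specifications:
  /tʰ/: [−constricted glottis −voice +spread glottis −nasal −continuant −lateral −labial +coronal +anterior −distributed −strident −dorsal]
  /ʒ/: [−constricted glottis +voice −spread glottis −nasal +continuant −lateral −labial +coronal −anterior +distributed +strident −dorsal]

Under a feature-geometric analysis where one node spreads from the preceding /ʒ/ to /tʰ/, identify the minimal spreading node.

Comparing /tʰ/ with its surface form [d], the features that change are [voice], [spread glottis].
In this geometry the lowest node dominating all of them is Y-node: every daughter of Y-node dominates only a proper subset, so no lower node suffices.
Spreading Y-node from /ʒ/ overwrites each of those terminals with /ʒ/'s values, yielding exactly [d].
[strident], [continuant] stay as in /tʰ/ although /ʒ/ differs there, so no node dominating them spread; among the remaining candidates Y-node is the lowest that derives the output.

Y-node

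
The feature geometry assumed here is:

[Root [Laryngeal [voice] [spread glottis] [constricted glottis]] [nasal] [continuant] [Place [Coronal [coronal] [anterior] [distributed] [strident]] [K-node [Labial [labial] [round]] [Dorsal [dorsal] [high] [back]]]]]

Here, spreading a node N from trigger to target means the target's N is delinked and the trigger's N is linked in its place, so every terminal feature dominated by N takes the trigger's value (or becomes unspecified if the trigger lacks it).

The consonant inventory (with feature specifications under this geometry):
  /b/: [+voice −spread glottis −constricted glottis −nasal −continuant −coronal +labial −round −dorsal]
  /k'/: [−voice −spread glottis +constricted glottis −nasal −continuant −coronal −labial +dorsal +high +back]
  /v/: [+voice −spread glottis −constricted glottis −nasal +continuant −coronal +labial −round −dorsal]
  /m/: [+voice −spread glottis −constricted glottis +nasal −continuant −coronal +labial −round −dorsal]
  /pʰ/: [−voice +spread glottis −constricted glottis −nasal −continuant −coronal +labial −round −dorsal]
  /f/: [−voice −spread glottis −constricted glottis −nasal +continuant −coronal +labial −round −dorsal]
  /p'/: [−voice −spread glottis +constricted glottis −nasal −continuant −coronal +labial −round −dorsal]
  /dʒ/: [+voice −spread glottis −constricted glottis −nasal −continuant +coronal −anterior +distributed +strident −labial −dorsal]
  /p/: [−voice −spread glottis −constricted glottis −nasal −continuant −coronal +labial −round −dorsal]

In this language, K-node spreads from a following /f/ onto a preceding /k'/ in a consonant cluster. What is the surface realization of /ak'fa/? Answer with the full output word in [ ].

[ap'fa]

K-node immediately or transitively dominates [labial], [round], [dorsal], [high], [back].
The target acquires /f/'s values for everything under K-node — [+labial], [−round], [−dorsal] — while keeping its own [voice], [spread glottis], [constricted glottis], ….
This feature bundle is that of [p'], so /ak'fa/ surfaces as [ap'fa].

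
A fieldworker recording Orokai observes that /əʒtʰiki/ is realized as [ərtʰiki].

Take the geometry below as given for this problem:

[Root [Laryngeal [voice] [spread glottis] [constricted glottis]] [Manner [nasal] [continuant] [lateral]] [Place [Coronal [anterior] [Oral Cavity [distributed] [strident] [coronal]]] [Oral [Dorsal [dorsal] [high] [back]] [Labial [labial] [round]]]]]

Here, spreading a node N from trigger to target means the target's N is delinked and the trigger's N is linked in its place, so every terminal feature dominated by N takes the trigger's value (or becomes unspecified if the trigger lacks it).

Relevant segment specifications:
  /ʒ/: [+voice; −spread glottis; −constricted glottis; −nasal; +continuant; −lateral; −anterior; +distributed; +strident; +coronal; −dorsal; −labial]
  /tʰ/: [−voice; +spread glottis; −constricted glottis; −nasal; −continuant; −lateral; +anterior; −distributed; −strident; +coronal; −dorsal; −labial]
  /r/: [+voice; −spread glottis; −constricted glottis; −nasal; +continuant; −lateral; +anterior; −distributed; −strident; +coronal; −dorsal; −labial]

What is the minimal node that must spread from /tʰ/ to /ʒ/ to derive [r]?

Coronal

/ʒ/ and [r] differ in [anterior], [distributed], [strident]; every other specified feature is identical.
In this geometry the lowest node dominating all of them is Coronal: every daughter of Coronal dominates only a proper subset, so no lower node suffices.
Spreading Coronal from /tʰ/ overwrites each of those terminals with /tʰ/'s values, yielding exactly [r].
Features on which the two segments disagree outside Coronal, such as [spread glottis], [voice], are unchanged — nothing dominating them spread, and Coronal is the minimal sufficient constituent.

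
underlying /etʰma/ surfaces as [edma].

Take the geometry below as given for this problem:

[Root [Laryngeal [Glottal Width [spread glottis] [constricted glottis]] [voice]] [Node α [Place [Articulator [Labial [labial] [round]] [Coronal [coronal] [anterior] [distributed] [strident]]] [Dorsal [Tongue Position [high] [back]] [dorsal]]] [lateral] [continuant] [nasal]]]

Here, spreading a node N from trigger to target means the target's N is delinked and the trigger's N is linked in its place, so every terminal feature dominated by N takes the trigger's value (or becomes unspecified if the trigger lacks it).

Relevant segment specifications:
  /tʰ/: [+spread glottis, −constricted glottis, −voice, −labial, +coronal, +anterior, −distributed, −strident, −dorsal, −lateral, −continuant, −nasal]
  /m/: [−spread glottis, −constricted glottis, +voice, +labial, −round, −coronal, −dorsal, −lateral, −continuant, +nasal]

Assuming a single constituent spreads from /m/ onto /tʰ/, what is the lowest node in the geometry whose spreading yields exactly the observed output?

/tʰ/ and [d] differ in [voice], [spread glottis]; every other specified feature is identical.
The smallest constituent containing every changed terminal is Laryngeal — each of its daughters lacks at least one of the affected features.
Delinking /tʰ/'s Laryngeal and associating /m/'s Laryngeal gives precisely the feature bundle of [d].
Had Root spread, [labial], [nasal] would have taken /m/'s values; they stay as in /tʰ/, confirming the spreading constituent is exactly Laryngeal.

Laryngeal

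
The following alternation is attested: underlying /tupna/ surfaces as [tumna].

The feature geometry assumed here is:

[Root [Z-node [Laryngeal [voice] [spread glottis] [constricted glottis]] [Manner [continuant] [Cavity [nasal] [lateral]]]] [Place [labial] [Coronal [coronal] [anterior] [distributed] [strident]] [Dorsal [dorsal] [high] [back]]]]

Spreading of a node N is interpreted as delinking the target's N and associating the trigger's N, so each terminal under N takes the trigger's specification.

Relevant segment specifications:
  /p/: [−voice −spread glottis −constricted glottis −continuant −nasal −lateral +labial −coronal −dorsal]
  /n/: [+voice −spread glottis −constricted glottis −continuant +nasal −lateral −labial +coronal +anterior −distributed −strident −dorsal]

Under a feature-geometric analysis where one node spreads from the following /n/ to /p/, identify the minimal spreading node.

Z-node

The alternation /p/ → [m] changes [voice], [nasal] and nothing else.
In this geometry the lowest node dominating all of them is Z-node: every daughter of Z-node dominates only a proper subset, so no lower node suffices.
Spreading Z-node from /n/ overwrites each of those terminals with /n/'s values, yielding exactly [m].
[labial], [coronal] — on which /n/ differs from /p/ — are unchanged, so Root cannot have spread; the constituent is no larger than Z-node.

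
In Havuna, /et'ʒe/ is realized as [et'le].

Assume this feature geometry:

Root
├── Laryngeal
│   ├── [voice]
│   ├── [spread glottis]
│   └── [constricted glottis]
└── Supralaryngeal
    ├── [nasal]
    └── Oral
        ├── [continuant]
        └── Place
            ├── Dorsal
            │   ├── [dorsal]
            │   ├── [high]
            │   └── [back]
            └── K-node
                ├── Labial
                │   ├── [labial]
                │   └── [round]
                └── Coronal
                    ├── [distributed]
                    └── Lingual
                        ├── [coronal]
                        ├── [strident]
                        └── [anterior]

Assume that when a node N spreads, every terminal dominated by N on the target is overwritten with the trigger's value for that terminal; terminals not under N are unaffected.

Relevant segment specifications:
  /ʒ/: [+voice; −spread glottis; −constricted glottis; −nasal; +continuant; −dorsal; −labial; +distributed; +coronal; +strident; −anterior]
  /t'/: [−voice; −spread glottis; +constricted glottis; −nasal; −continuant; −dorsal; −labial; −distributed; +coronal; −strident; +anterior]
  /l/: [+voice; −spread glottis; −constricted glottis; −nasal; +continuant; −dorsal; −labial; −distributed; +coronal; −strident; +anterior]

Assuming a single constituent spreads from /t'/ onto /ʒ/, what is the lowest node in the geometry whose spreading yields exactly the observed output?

Coronal

The alternation /ʒ/ → [l] changes [anterior], [distributed], [strident] and nothing else.
The smallest constituent containing every changed terminal is Coronal — each of its daughters lacks at least one of the affected features.
Spreading Coronal from /t'/ overwrites each of those terminals with /t'/'s values, yielding exactly [l].
Features on which the two segments disagree outside Coronal, such as [continuant], [constricted glottis], are unchanged — nothing dominating them spread, and Coronal is the minimal sufficient constituent.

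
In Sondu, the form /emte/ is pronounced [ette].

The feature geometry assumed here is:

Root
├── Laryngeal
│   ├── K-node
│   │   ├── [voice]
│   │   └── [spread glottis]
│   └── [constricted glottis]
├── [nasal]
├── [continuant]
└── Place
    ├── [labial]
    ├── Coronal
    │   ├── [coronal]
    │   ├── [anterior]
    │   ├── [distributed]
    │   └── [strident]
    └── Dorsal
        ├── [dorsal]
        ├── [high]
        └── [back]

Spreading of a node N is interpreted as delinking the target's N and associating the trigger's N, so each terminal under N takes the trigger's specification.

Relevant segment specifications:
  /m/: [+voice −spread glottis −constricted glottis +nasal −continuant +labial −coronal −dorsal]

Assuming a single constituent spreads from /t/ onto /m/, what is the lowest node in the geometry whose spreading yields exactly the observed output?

The alternation /m/ → [t] changes [voice], [nasal], [labial], [coronal], [anterior], [distributed], [strident] and nothing else.
These terminals are all dominated by Root, and no proper subconstituent of Root covers them all; Root is their lowest common ancestor.
Delinking /m/'s Root and associating /t/'s Root gives precisely the feature bundle of [t].

Root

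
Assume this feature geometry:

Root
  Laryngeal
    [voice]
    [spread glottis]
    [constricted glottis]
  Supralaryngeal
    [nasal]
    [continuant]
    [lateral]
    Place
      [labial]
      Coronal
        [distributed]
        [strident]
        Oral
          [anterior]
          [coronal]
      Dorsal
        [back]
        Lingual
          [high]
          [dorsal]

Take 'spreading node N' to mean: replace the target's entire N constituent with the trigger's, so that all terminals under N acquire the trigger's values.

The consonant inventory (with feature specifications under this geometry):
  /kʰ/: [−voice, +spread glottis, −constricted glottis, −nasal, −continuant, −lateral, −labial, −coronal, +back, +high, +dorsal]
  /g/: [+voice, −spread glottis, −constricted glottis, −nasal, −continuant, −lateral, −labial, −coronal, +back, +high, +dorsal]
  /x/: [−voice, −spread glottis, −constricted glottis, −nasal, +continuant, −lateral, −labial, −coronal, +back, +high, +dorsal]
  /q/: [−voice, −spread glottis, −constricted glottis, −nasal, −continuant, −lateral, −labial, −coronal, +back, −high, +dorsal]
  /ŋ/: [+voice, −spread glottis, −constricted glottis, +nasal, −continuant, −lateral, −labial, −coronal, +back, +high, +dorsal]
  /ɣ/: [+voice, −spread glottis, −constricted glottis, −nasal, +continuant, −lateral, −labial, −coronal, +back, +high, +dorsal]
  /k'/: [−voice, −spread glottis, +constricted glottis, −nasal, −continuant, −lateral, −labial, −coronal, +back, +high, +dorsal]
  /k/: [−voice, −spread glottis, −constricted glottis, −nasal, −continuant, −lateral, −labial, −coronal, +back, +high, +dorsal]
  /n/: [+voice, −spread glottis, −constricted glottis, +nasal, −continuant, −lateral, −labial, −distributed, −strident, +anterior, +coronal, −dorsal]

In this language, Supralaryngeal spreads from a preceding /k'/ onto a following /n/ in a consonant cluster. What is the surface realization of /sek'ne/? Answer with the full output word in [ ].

[sek'ge]

The Supralaryngeal node dominates the terminals [nasal], [continuant], [lateral], [labial], [distributed], [strident], [anterior], [coronal], [back], [high], [dorsal].
Spreading Supralaryngeal from /k'/ onto /n/ replaces those values with /k'/'s: [−nasal], [−continuant], [−lateral], [−labial], [−coronal], [+back], [+high], [+dorsal]. Features outside Supralaryngeal ([voice], [spread glottis], [constricted glottis]) stay as in /n/.
This feature bundle is that of [g], so /sek'ne/ surfaces as [sek'ge].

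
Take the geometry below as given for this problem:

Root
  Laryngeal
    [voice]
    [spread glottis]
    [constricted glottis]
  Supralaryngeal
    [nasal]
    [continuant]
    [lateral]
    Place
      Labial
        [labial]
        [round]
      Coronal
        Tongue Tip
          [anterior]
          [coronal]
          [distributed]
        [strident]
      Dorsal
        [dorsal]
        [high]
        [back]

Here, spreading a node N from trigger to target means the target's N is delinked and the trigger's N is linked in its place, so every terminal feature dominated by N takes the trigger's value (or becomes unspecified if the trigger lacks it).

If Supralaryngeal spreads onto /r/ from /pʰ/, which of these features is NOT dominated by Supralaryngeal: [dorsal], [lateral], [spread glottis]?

[spread glottis]

Under this geometry, Supralaryngeal contains [nasal], [continuant], [lateral], [labial], [round], [anterior], [coronal], [distributed], [strident], [dorsal], [high], [back].
[dorsal], [lateral] all lie under Supralaryngeal, so they are overwritten when Supralaryngeal spreads.
But [spread glottis] is a dependent of Laryngeal, outside Supralaryngeal; it is therefore untouched by the spreading.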